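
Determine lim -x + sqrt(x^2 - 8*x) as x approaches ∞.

-4

An ∞ − ∞ form. Rationalising with the conjugate, the difference becomes (-8x) / (√(x^2 - 8*x) + x).
For large x the denominator behaves like 2·x, so the quotient tends to -8/2 = -4.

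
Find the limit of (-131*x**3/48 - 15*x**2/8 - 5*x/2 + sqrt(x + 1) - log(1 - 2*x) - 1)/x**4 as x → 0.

Substitution gives 0/0; apply L'Hôpital's rule 4 times.
After differentiating numerator and denominator 4 times the quotient is (96/(2*x - 1)^4 - 15/(16*(x + 1)^(7/2)))/(24); at x = 0 this is 507/128.

507/128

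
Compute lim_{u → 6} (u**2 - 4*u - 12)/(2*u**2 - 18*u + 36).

Since u = 6 makes numerator and denominator zero, (u - 6) divides both.
Cancelling it gives (u + 2)/(2*u - 6); now plug in u = 6 to get 4/3.

4/3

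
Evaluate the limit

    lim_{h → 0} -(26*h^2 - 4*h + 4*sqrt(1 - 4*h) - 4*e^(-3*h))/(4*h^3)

-1/2

Substitution gives 0/0; apply L'Hôpital's rule 3 times.
After differentiating numerator and denominator 3 times the quotient is (108*e^(-3*h) - 96/(1 - 4*h)^(5/2))/(-24); at h = 0 this is -1/2.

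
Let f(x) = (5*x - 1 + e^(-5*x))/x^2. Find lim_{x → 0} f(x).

Direct substitution gives 0/0.
Apply L'Hôpital: lim (5 - 5*e^(-5*x))/(2*x), still 0/0.
After 2 applications of L'Hôpital's rule the quotient is (25*e^(-5*x))/(2); substituting x = 0 gives 25/2.

25/2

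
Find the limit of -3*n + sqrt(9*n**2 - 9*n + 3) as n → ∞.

An ∞ − ∞ form. Rationalising with the conjugate, the difference becomes (-9n + 3) / (√(9*n^2 - 9*n + 3) + 3n).
For large n the denominator behaves like 2·3n, so the quotient tends to -9/6 = -3/2.

-3/2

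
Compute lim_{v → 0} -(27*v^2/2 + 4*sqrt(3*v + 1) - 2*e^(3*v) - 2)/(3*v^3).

Substitution gives 0/0 (the numerator vanishes to order 3).
Expand each term to order v^3: the coefficient of v^3 in -2·e^(3v) is -9 and in 4·√(1 + 3v) is 27/4.
Lower-order terms cancel with the polynomial part, so the numerator is (-9/4)·v^3 + o(v^3), and the limit is (-9/4)/(-3) = 3/4.

3/4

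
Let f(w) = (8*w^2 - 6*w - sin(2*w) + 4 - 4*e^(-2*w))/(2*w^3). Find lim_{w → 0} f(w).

Substitution gives 0/0 (the numerator vanishes to order 3).
Expand each term to order w^3: the coefficient of w^3 in -4·e^(-2w) is 16/3 and in −sin(2w) is 4/3.
Lower-order terms cancel with the polynomial part, so the numerator is (20/3)·w^3 + o(w^3), and the limit is (20/3)/(2) = 10/3.

10/3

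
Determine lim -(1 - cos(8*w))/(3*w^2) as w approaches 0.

Substitution gives 0/0.
Use (1 − cos u)/u² → 1/2 with u = 8w: the limit is 8²/(2·(-3)) = -32/3.

-32/3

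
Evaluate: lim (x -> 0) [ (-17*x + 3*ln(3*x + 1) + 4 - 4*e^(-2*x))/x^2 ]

Substitution gives 0/0; apply L'Hôpital's rule 2 times.
After differentiating numerator and denominator 2 times the quotient is (-16*e^(-2*x) - 27/(3*x + 1)^2)/(2); at x = 0 this is -43/2.

-43/2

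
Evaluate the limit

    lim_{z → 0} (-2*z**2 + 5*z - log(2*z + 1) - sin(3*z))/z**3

Substitution gives 0/0; apply L'Hôpital's rule 3 times.
After differentiating numerator and denominator 3 times the quotient is (27*cos(3*z) - 16/(2*z + 1)^3)/(6); at z = 0 this is 11/6.

11/6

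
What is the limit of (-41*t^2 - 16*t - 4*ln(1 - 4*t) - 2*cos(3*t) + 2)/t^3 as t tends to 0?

256/3

Substitution gives 0/0; apply L'Hôpital's rule 3 times.
After differentiating numerator and denominator 3 times the quotient is (-54*sin(3*t) - 512/(4*t - 1)^3)/(6); at t = 0 this is 256/3.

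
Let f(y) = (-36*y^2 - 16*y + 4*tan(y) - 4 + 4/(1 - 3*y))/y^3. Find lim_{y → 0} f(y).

328/3

Substitution gives 0/0; apply L'Hôpital's rule 3 times.
After differentiating numerator and denominator 3 times the quotient is (24*tan(y)^2/cos(y)^2 + 8/cos(y)^2 + 648/(3*y - 1)^4)/(6); at y = 0 this is 328/3.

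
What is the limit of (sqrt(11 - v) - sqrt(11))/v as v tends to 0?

A 0/0 form; rationalise with √(11 - v) + √11. This collapses the numerator to -v, leaving -1/(√(11 - v) + √11) → -1/(2√11) = -√(11)/22.

-√(11)/22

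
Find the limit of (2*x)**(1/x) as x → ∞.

1

Base → ∞ and exponent → 0: an ∞^0 form.
Take logs: (1/x)·ln(2·x^1) = (ln 2 + 1·ln x)/x → 0.
So the limit is e^0 = 1.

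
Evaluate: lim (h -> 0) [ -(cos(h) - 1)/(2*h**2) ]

Direct substitution gives 0/0.
Apply L'Hôpital: lim (-sin(h))/(-4*h), still 0/0.
After 2 applications of L'Hôpital's rule the quotient is (-cos(h))/(-4); substituting h = 0 gives 1/4.

1/4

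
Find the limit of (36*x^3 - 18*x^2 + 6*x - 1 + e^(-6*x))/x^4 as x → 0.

Direct substitution gives 0/0.
Apply L'Hôpital: lim (108*x^2 - 36*x + 6 - 6*e^(-6*x))/(4*x^3), still 0/0.
Apply L'Hôpital: lim (216*x - 36 + 36*e^(-6*x))/(12*x^2), still 0/0.
Apply L'Hôpital: lim (216 - 216*e^(-6*x))/(24*x), still 0/0.
After 4 applications of L'Hôpital's rule the quotient is (1296*e^(-6*x))/(24); substituting x = 0 gives 54.

54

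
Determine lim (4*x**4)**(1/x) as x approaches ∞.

Base → ∞ and exponent → 0: an ∞^0 form.
Take logs: (1/x)·ln(4·x^4) = (ln 4 + 4·ln x)/x → 0.
So the limit is e^0 = 1.

1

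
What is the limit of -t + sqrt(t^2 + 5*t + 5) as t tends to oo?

5/2

This has the form ∞ − ∞. Multiply and divide by the conjugate √(t^2 + 5*t + 5) + t.
That gives (5t + 5) / (√(t^2 + 5*t + 5) + t).
Divide numerator and denominator by t: the limit is 5/(2·1) = 5/2.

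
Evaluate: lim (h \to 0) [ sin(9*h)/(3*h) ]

3

Substitution gives 0/0.
Write it as (9/3)·sin(9h)/(9h); since sin(u)/u → 1, the limit is 3.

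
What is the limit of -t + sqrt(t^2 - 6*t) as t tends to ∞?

An ∞ − ∞ form. Rationalising with the conjugate, the difference becomes (-6t) / (√(t^2 - 6*t) + t).
For large t the denominator behaves like 2·t, so the quotient tends to -6/2 = -3.

-3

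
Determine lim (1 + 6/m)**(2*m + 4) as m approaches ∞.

e^(12)

Write it as [(1 + 6/m)^m]^(2) · (1 + 6/m)^(4). The bracketed term tends to e^(6) and the second factor to 1, so the limit is e^(12).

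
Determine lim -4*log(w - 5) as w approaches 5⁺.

As w → 5⁺, w - 5 → 0⁺ and ln(w - 5) → −∞.
Multiplying by -4 gives ∞.

∞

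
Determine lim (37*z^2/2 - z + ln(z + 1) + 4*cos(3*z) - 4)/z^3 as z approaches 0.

1/3

Substitution gives 0/0; apply L'Hôpital's rule 3 times.
After differentiating numerator and denominator 3 times the quotient is (108*sin(3*z) + 2/(z + 1)^3)/(6); at z = 0 this is 1/3.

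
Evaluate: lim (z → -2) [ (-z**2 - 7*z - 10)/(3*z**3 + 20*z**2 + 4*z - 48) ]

3/40

Direct substitution gives 0/0, so factor. Both numerator and denominator have (z + 2) as a factor.
After cancelling, the expression reduces to (-z - 5)/(3*z^2 + 14*z - 24).
Substituting z = -2 gives 3/40.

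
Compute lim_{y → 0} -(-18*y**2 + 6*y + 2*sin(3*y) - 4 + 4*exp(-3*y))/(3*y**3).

9

Substitution gives 0/0 (the numerator vanishes to order 3).
Expand each term to order y^3: the coefficient of y^3 in 4·e^(-3y) is -18 and in 2·sin(3y) is -9.
Lower-order terms cancel with the polynomial part, so the numerator is (-27)·y^3 + o(y^3), and the limit is (-27)/(-3) = 9.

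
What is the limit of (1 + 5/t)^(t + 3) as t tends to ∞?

e^(5)

The base → 1 and the exponent → ∞: a 1^∞ form.
Take logarithms: (t + 3)·ln(1 + 5/t). Since ln(1+u) ~ u for small u, this behaves like (t)·(5/t) → 5.
So the limit is e^(5).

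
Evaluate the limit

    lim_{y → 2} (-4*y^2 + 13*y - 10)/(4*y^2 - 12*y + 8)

At y = 2 both the top and bottom vanish — a removable singularity. Factoring out (y - 2) from each leaves (5 - 4*y)/(4*y - 4), which at y = 2 equals -3/4.

-3/4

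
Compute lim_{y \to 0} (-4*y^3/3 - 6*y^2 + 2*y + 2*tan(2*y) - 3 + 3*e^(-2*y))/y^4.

Substitution gives 0/0; apply L'Hôpital's rule 4 times.
After differentiating numerator and denominator 4 times the quotient is (16*(16*(3*tan(2*y)^2 + 2)*e^(2*y)*tan(2*y)/cos(2*y)^2 + 3)*e^(-2*y))/(24); at y = 0 this is 2.

2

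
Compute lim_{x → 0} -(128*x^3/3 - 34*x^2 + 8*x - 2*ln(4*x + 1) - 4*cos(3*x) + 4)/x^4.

-229/2

Substitution gives 0/0; apply L'Hôpital's rule 4 times.
After differentiating numerator and denominator 4 times the quotient is (-324*cos(3*x) + 3072/(4*x + 1)^4)/(-24); at x = 0 this is -229/2.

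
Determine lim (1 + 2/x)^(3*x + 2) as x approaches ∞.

Let L be the limit and take ln: ln L = lim (3x + 2)·ln(1 + 2/x) = lim (3x + 2)·(2/x + O(1/x²)) = 6.
Hence L = e^(6).

e^(6)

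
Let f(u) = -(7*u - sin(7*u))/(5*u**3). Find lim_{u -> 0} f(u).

Direct substitution gives 0/0.
Apply L'Hôpital: lim (7 - 7*cos(7*u))/(-15*u^2), still 0/0.
Apply L'Hôpital: lim (49*sin(7*u))/(-30*u), still 0/0.
After 3 applications of L'Hôpital's rule the quotient is (343*cos(7*u))/(-30); substituting u = 0 gives -343/30.

-343/30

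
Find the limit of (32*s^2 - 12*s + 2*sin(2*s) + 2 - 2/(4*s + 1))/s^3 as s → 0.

376/3

Substitution gives 0/0 (the numerator vanishes to order 3).
Expand each term to order s^3: the coefficient of s^3 in 2·sin(2s) is -8/3 and in -2·1/(1 + 4s) is 128.
Lower-order terms cancel with the polynomial part, so the numerator is (376/3)·s^3 + o(s^3), and the limit is (376/3)/(1) = 376/3.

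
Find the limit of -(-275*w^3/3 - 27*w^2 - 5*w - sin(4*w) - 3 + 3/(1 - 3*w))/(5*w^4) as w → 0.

-243/5

Substitution gives 0/0; apply L'Hôpital's rule 4 times.
After differentiating numerator and denominator 4 times the quotient is (-256*sin(4*w) - 5832/(3*w - 1)^5)/(-120); at w = 0 this is -243/5.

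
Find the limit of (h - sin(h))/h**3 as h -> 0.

Direct substitution gives 0/0.
Apply L'Hôpital: lim (1 - cos(h))/(3*h^2), still 0/0.
Apply L'Hôpital: lim (sin(h))/(6*h), still 0/0.
After 3 applications of L'Hôpital's rule the quotient is (cos(h))/(6); substituting h = 0 gives 1/6.

1/6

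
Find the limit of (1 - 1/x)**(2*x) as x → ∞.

e^(-2)

Let L be the limit and take ln: ln L = lim (2x)·ln(1 - 1/x) = lim (2x)·(-1/x + O(1/x²)) = -2.
Hence L = e^(-2).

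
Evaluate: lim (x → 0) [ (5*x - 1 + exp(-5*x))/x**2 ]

25/2

Direct substitution gives 0/0.
Apply L'Hôpital: lim (5 - 5*e^(-5*x))/(2*x), still 0/0.
After 2 applications of L'Hôpital's rule the quotient is (25*e^(-5*x))/(2); substituting x = 0 gives 25/2.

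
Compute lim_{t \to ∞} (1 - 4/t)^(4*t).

The base → 1 and the exponent → ∞: a 1^∞ form.
Take logarithms: (4t)·ln(1 - 4/t). Since ln(1+u) ~ u for small u, this behaves like (4t)·(-4/t) → -16.
So the limit is e^(-16).

e^(-16)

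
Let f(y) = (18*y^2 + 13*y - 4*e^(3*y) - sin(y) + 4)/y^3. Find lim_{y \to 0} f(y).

Substitution gives 0/0; apply L'Hôpital's rule 3 times.
After differentiating numerator and denominator 3 times the quotient is (-108*e^(3*y) + cos(y))/(6); at y = 0 this is -107/6.

-107/6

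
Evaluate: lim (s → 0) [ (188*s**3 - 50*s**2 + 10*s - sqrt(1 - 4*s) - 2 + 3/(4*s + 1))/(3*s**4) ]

Substitution gives 0/0; apply L'Hôpital's rule 4 times.
After differentiating numerator and denominator 4 times the quotient is (18432/(4*s + 1)^5 + 240/(1 - 4*s)^(7/2))/(72); at s = 0 this is 778/3.

778/3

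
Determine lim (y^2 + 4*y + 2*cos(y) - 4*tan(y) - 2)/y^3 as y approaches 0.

Substitution gives 0/0; apply L'Hôpital's rule 3 times.
After differentiating numerator and denominator 3 times the quotient is (2*sin(y) - 24*tan(y)^4 - 32*tan(y)^2 - 8)/(6); at y = 0 this is -4/3.

-4/3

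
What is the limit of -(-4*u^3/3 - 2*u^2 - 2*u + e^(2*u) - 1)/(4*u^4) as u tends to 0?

-1/6

Direct substitution gives 0/0.
Apply L'Hôpital: lim (-4*u^2 - 4*u + 2*e^(2*u) - 2)/(-16*u^3), still 0/0.
Apply L'Hôpital: lim (-8*u + 4*e^(2*u) - 4)/(-48*u^2), still 0/0.
Apply L'Hôpital: lim (8*e^(2*u) - 8)/(-96*u), still 0/0.
After 4 applications of L'Hôpital's rule the quotient is (16*e^(2*u))/(-96); substituting u = 0 gives -1/6.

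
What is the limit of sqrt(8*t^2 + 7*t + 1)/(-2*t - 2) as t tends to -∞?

√(2)

For large |t|, √(8*t^2 + 7*t + 1) ≈ √8·|t| and the denominator ≈ -2t.
Since t → −∞, |t| = −t, giving −√8/(-2) = √(2).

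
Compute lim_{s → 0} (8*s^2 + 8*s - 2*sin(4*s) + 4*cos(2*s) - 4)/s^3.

64/3

Substitution gives 0/0 (the numerator vanishes to order 3).
Expand each term to order s^3: the coefficient of s^3 in -2·sin(4s) is 64/3 and in 4·cos(2s) is 0.
Lower-order terms cancel with the polynomial part, so the numerator is (64/3)·s^3 + o(s^3), and the limit is (64/3)/(1) = 64/3.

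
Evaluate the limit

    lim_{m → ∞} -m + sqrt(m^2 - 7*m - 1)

This has the form ∞ − ∞. Multiply and divide by the conjugate √(m^2 - 7*m - 1) + m.
That gives (-7m - 1) / (√(m^2 - 7*m - 1) + m).
Divide numerator and denominator by m: the limit is -7/(2·1) = -7/2.

-7/2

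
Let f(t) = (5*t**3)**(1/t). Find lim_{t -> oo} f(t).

1

Base → ∞ and exponent → 0: an ∞^0 form.
Take logs: (1/t)·ln(5·t^3) = (ln 5 + 3·ln t)/t → 0.
So the limit is e^0 = 1.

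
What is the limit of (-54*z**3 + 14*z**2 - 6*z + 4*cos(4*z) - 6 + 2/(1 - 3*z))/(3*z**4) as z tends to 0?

614/9

Substitution gives 0/0; apply L'Hôpital's rule 4 times.
After differentiating numerator and denominator 4 times the quotient is (1024*cos(4*z) - 3888/(3*z - 1)^5)/(72); at z = 0 this is 614/9.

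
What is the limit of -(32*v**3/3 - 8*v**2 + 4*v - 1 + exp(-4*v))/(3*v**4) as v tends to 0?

Direct substitution gives 0/0.
Apply L'Hôpital: lim (32*v^2 - 16*v + 4 - 4*e^(-4*v))/(-12*v^3), still 0/0.
Apply L'Hôpital: lim (64*v - 16 + 16*e^(-4*v))/(-36*v^2), still 0/0.
Apply L'Hôpital: lim (64 - 64*e^(-4*v))/(-72*v), still 0/0.
After 4 applications of L'Hôpital's rule the quotient is (256*e^(-4*v))/(-72); substituting v = 0 gives -32/9.

-32/9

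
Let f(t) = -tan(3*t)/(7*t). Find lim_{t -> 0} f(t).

Substitution gives 0/0.
Since tan(u)/u → 1 as u → 0, tan(3t)/(3t) → 1 and the limit is 3/(-7) = -3/7.

-3/7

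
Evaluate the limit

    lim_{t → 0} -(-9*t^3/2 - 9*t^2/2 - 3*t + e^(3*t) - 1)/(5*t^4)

Direct substitution gives 0/0.
Apply L'Hôpital: lim (-27*t^2/2 - 9*t + 3*e^(3*t) - 3)/(-20*t^3), still 0/0.
Apply L'Hôpital: lim (-27*t + 9*e^(3*t) - 9)/(-60*t^2), still 0/0.
Apply L'Hôpital: lim (27*e^(3*t) - 27)/(-120*t), still 0/0.
After 4 applications of L'Hôpital's rule the quotient is (81*e^(3*t))/(-120); substituting t = 0 gives -27/40.

-27/40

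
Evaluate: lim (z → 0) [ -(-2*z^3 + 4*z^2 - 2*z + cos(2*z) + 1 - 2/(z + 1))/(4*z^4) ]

1/3

Substitution gives 0/0; apply L'Hôpital's rule 4 times.
After differentiating numerator and denominator 4 times the quotient is (16*cos(2*z) - 48/(z + 1)^5)/(-96); at z = 0 this is 1/3.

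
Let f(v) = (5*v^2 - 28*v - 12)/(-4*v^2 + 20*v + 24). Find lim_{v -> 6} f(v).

-8/7

At v = 6 both the top and bottom vanish — a removable singularity. Factoring out (v - 6) from each leaves (5*v + 2)/(-4*v - 4), which at v = 6 equals -8/7.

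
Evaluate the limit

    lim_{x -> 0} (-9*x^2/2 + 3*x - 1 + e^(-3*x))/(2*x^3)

Direct substitution gives 0/0.
Apply L'Hôpital: lim (-9*x + 3 - 3*e^(-3*x))/(6*x^2), still 0/0.
Apply L'Hôpital: lim (-9 + 9*e^(-3*x))/(12*x), still 0/0.
After 3 applications of L'Hôpital's rule the quotient is (-27*e^(-3*x))/(12); substituting x = 0 gives -9/4.

-9/4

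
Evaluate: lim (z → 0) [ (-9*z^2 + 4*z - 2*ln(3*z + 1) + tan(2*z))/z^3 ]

-46/3

Substitution gives 0/0; apply L'Hôpital's rule 3 times.
After differentiating numerator and denominator 3 times the quotient is (48*tan(2*z)^2/cos(2*z)^2 + 16/cos(2*z)^2 - 108/(3*z + 1)^3)/(6); at z = 0 this is -46/3.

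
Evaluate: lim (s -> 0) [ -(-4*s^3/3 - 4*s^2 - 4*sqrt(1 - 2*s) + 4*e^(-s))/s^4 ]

-8/3

Substitution gives 0/0 (the numerator vanishes to order 4).
Expand each term to order s^4: the coefficient of s^4 in 4·e^(-s) is 1/6 and in -4·√(1 - 2s) is 5/2.
Lower-order terms cancel with the polynomial part, so the numerator is (8/3)·s^4 + o(s^4), and the limit is (8/3)/(-1) = -8/3.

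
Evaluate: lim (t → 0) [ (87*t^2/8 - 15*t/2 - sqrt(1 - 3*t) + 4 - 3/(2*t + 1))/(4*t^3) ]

Substitution gives 0/0 (the numerator vanishes to order 3).
Expand each term to order t^3: the coefficient of t^3 in -3·1/(1 + 2t) is 24 and in −√(1 - 3t) is 27/16.
Lower-order terms cancel with the polynomial part, so the numerator is (411/16)·t^3 + o(t^3), and the limit is (411/16)/(4) = 411/64.

411/64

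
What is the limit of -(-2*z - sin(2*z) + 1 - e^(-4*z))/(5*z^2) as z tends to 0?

8/5

Substitution gives 0/0; apply L'Hôpital's rule 2 times.
After differentiating numerator and denominator 2 times the quotient is (4*sin(2*z) - 16*e^(-4*z))/(-10); at z = 0 this is 8/5.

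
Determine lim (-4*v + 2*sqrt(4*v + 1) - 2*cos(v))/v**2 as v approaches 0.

-3

Substitution gives 0/0; apply L'Hôpital's rule 2 times.
After differentiating numerator and denominator 2 times the quotient is (2*cos(v) - 8/(4*v + 1)^(3/2))/(2); at v = 0 this is -3.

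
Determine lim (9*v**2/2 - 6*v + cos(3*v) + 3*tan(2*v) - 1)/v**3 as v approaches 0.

8

Substitution gives 0/0 (the numerator vanishes to order 3).
Expand each term to order v^3: the coefficient of v^3 in 3·tan(2v) is 8 and in cos(3v) is 0.
Lower-order terms cancel with the polynomial part, so the numerator is (8)·v^3 + o(v^3), and the limit is (8)/(1) = 8.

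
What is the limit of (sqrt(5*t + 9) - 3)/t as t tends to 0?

5/6

A 0/0 form; rationalise with √(9 + 5t) + √9. This collapses the numerator to 5t, leaving 5/(√(9 + 5t) + √9) → 5/(2√9) = 5/6.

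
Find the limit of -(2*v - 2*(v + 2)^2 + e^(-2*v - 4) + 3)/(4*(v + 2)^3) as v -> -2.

Direct substitution gives 0/0.
Apply L'Hôpital: lim (-4*v - 2*e^(-2*v - 4) - 6)/(-12*(v + 2)^2), still 0/0.
Apply L'Hôpital: lim (4*e^(-2*v - 4) - 4)/(-24*v - 48), still 0/0.
After 3 applications of L'Hôpital's rule the quotient is (-8*e^(-2*v - 4))/(-24); substituting v = -2 gives 1/3.

1/3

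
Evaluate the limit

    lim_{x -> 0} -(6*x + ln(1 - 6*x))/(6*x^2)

3

Direct substitution gives 0/0.
Apply L'Hôpital: lim (6 - 6/(1 - 6*x))/(-12*x), still 0/0.
After 2 applications of L'Hôpital's rule the quotient is (-36/(1 - 6*x)^2)/(-12); substituting x = 0 gives 3.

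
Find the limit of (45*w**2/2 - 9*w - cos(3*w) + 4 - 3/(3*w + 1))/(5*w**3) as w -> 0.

81/5

Substitution gives 0/0; apply L'Hôpital's rule 3 times.
After differentiating numerator and denominator 3 times the quotient is (-27*sin(3*w) + 486/(3*w + 1)^4)/(30); at w = 0 this is 81/5.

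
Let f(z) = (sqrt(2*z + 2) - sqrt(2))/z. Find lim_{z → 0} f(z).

Substitution gives 0/0. Multiply numerator and denominator by the conjugate √(2 + 2z) + √2.
The numerator becomes (2 + 2z) − 2 = 2z, so the expression simplifies to 2/(√(2 + 2z) + √2).
Letting z → 0 gives 2/(2√2) = √(2)/2.

√(2)/2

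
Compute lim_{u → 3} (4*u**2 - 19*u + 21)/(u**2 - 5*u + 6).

Since u = 3 makes numerator and denominator zero, (u - 3) divides both.
Cancelling it gives (4*u - 7)/(u - 2); now plug in u = 3 to get 5.

5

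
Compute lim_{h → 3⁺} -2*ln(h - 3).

∞

As h → 3⁺, h - 3 → 0⁺ and ln(h - 3) → −∞.
Multiplying by -2 gives ∞.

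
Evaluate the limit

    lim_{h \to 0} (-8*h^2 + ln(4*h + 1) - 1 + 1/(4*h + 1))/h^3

Substitution gives 0/0 (the numerator vanishes to order 3).
Expand each term to order h^3: the coefficient of h^3 in ln(1 + 4h) is 64/3 and in 1/(1 + 4h) is -64.
Lower-order terms cancel with the polynomial part, so the numerator is (-128/3)·h^3 + o(h^3), and the limit is (-128/3)/(1) = -128/3.

-128/3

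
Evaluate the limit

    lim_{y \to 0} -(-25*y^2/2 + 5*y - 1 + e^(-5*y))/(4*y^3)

Direct substitution gives 0/0.
Apply L'Hôpital: lim (-25*y + 5 - 5*e^(-5*y))/(-12*y^2), still 0/0.
Apply L'Hôpital: lim (-25 + 25*e^(-5*y))/(-24*y), still 0/0.
After 3 applications of L'Hôpital's rule the quotient is (-125*e^(-5*y))/(-24); substituting y = 0 gives 125/24.

125/24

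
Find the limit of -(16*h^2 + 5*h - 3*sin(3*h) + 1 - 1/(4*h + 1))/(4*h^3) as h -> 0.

-155/8

Substitution gives 0/0; apply L'Hôpital's rule 3 times.
After differentiating numerator and denominator 3 times the quotient is (81*cos(3*h) + 384/(4*h + 1)^4)/(-24); at h = 0 this is -155/8.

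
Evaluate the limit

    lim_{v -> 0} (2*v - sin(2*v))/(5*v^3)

Direct substitution gives 0/0.
Apply L'Hôpital: lim (2 - 2*cos(2*v))/(15*v^2), still 0/0.
Apply L'Hôpital: lim (4*sin(2*v))/(30*v), still 0/0.
After 3 applications of L'Hôpital's rule the quotient is (8*cos(2*v))/(30); substituting v = 0 gives 4/15.

4/15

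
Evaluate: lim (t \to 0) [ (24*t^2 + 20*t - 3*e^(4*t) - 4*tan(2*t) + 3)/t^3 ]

Substitution gives 0/0; apply L'Hôpital's rule 3 times.
After differentiating numerator and denominator 3 times the quotient is (-192*e^(4*t) - 192*tan(2*t)^4 - 256*tan(2*t)^2 - 64)/(6); at t = 0 this is -128/3.

-128/3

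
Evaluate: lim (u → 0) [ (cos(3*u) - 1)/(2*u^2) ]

-9/4

Direct substitution gives 0/0.
Apply L'Hôpital: lim (-3*sin(3*u))/(4*u), still 0/0.
After 2 applications of L'Hôpital's rule the quotient is (-9*cos(3*u))/(4); substituting u = 0 gives -9/4.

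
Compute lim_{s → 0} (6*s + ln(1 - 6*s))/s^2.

Direct substitution gives 0/0.
Apply L'Hôpital: lim (6 - 6/(1 - 6*s))/(2*s), still 0/0.
After 2 applications of L'Hôpital's rule the quotient is (-36/(1 - 6*s)^2)/(2); substituting s = 0 gives -18.

-18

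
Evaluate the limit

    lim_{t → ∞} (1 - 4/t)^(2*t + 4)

e^(-8)

Write it as [(1 - 4/t)^t]^(2) · (1 - 4/t)^(4). The bracketed term tends to e^(-4) and the second factor to 1, so the limit is e^(-8).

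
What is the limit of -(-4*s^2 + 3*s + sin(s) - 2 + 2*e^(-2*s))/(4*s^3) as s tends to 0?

Substitution gives 0/0 (the numerator vanishes to order 3).
Expand each term to order s^3: the coefficient of s^3 in sin(s) is -1/6 and in 2·e^(-2s) is -8/3.
Lower-order terms cancel with the polynomial part, so the numerator is (-17/6)·s^3 + o(s^3), and the limit is (-17/6)/(-4) = 17/24.

17/24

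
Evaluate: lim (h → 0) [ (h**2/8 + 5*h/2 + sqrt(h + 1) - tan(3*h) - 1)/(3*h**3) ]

-143/48

Substitution gives 0/0; apply L'Hôpital's rule 3 times.
After differentiating numerator and denominator 3 times the quotient is (3*(576*(h + 1)^(5/2)*(cos(6*h) - 2)/(cos(6*h) + 1)^2 + 1)/(8*(h + 1)^(5/2)))/(18); at h = 0 this is -143/48.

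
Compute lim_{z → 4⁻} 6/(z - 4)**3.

As z → 4⁻, (z - 4) → 0⁻, so (z - 4)^3 → 0⁻ and 6/(z - 4)^3 → -∞.

-∞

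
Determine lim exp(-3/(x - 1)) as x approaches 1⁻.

∞

As x → 1⁻, -3/(x - 1) → +∞, so e^(-3/(x - 1)) → ∞.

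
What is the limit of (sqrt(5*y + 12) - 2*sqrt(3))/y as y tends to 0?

A 0/0 form; rationalise with √(12 + 5y) + √12. This collapses the numerator to 5y, leaving 5/(√(12 + 5y) + √12) → 5/(2√12) = 5*√(3)/12.

5*√(3)/12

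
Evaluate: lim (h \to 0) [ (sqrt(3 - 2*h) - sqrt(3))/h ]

-√(3)/3

A 0/0 form; rationalise with √(3 - 2h) + √3. This collapses the numerator to -2h, leaving -2/(√(3 - 2h) + √3) → -2/(2√3) = -√(3)/3.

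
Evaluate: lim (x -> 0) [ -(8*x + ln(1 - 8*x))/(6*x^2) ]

16/3

Direct substitution gives 0/0.
Apply L'Hôpital: lim (8 - 8/(1 - 8*x))/(-12*x), still 0/0.
After 2 applications of L'Hôpital's rule the quotient is (-64/(1 - 8*x)^2)/(-12); substituting x = 0 gives 16/3.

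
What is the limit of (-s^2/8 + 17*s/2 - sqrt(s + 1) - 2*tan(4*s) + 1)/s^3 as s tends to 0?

Substitution gives 0/0 (the numerator vanishes to order 3).
Expand each term to order s^3: the coefficient of s^3 in −√(1 + s) is -1/16 and in -2·tan(4s) is -128/3.
Lower-order terms cancel with the polynomial part, so the numerator is (-2051/48)·s^3 + o(s^3), and the limit is (-2051/48)/(1) = -2051/48.

-2051/48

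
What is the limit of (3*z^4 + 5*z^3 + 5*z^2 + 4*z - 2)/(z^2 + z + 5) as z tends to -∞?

∞

The numerator has higher degree (4 > 2); the quotient behaves like (3/(1))·z^2 for large |z|.
As z → −∞ this diverges to ∞.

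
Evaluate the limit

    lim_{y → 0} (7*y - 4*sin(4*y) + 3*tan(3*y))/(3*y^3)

Substitution gives 0/0 (the numerator vanishes to order 3).
Expand each term to order y^3: the coefficient of y^3 in 3·tan(3y) is 27 and in -4·sin(4y) is 128/3.
Lower-order terms cancel with the polynomial part, so the numerator is (209/3)·y^3 + o(y^3), and the limit is (209/3)/(3) = 209/9.

209/9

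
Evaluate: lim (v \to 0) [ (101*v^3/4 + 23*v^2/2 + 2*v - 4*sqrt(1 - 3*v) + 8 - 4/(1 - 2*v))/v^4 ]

-1643/32

Substitution gives 0/0 (the numerator vanishes to order 4).
Expand each term to order v^4: the coefficient of v^4 in -4·√(1 - 3v) is 405/32 and in -4·1/(1 - 2v) is -64.
Lower-order terms cancel with the polynomial part, so the numerator is (-1643/32)·v^4 + o(v^4), and the limit is (-1643/32)/(1) = -1643/32.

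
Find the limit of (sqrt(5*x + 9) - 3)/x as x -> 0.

5/6

Substitution gives 0/0. Multiply numerator and denominator by the conjugate √(9 + 5x) + √9.
The numerator becomes (9 + 5x) − 9 = 5x, so the expression simplifies to 5/(√(9 + 5x) + √9).
Letting x → 0 gives 5/(2√9) = 5/6.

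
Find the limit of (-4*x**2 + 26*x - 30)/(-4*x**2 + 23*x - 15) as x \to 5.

Since x = 5 makes numerator and denominator zero, (x - 5) divides both.
Cancelling it gives (6 - 4*x)/(3 - 4*x); now plug in x = 5 to get 14/17.

14/17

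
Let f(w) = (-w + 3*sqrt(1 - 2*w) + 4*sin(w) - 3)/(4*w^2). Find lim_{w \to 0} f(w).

Substitution gives 0/0; apply L'Hôpital's rule 2 times.
After differentiating numerator and denominator 2 times the quotient is (-4*sin(w) - 3/(1 - 2*w)^(3/2))/(8); at w = 0 this is -3/8.

-3/8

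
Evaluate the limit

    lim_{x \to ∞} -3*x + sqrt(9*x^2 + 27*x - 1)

An ∞ − ∞ form. Rationalising with the conjugate, the difference becomes (27x - 1) / (√(9*x^2 + 27*x - 1) + 3x).
For large x the denominator behaves like 2·3x, so the quotient tends to 27/6 = 9/2.

9/2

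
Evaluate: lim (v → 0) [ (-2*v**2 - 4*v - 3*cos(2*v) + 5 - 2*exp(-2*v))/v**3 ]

Substitution gives 0/0; apply L'Hôpital's rule 3 times.
After differentiating numerator and denominator 3 times the quotient is (-24*sin(2*v) + 16*e^(-2*v))/(6); at v = 0 this is 8/3.

8/3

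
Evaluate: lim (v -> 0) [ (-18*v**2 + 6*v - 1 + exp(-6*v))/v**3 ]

-36

Direct substitution gives 0/0.
Apply L'Hôpital: lim (-36*v + 6 - 6*e^(-6*v))/(3*v^2), still 0/0.
Apply L'Hôpital: lim (-36 + 36*e^(-6*v))/(6*v), still 0/0.
After 3 applications of L'Hôpital's rule the quotient is (-216*e^(-6*v))/(6); substituting v = 0 gives -36.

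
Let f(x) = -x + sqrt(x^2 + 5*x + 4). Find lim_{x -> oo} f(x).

An ∞ − ∞ form. Rationalising with the conjugate, the difference becomes (5x + 4) / (√(x^2 + 5*x + 4) + x).
For large x the denominator behaves like 2·x, so the quotient tends to 5/2 = 5/2.

5/2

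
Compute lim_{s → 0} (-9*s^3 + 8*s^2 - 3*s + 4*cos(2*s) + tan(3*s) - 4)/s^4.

8/3

Substitution gives 0/0; apply L'Hôpital's rule 4 times.
After differentiating numerator and denominator 4 times the quotient is (64*cos(2*s) + 1944*tan(3*s)^5 + 3240*tan(3*s)^3 + 1296*tan(3*s))/(24); at s = 0 this is 8/3.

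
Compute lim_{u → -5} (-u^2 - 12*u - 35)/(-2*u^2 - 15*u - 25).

Direct substitution gives 0/0, so factor. Both numerator and denominator have (u + 5) as a factor.
After cancelling, the expression reduces to (-u - 7)/(-2*u - 5).
Substituting u = -5 gives -2/5.

-2/5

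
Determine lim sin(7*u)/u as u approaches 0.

7

Substitution gives 0/0.
Write it as (7)·sin(7u)/(7u); since sin(θ)/θ → 1, the limit is 7.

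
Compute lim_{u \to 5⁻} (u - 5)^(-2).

As u → 5⁻, (u - 5) → 0⁻, so (u - 5)^2 → 0⁺ and 1/(u - 5)^2 → ∞.

∞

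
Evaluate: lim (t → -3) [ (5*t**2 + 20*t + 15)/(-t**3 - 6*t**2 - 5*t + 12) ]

-5/2

Since t = -3 makes numerator and denominator zero, (t + 3) divides both.
Cancelling it gives (5*t + 5)/(-t^2 - 3*t + 4); now plug in t = -3 to get -5/2.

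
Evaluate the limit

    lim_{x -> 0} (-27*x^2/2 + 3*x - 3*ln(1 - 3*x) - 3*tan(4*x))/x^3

Substitution gives 0/0 (the numerator vanishes to order 3).
Expand each term to order x^3: the coefficient of x^3 in -3·ln(1 - 3x) is 27 and in -3·tan(4x) is -64.
Lower-order terms cancel with the polynomial part, so the numerator is (-37)·x^3 + o(x^3), and the limit is (-37)/(1) = -37.

-37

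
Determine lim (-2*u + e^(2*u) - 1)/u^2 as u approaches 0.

Direct substitution gives 0/0.
Apply L'Hôpital: lim (2*e^(2*u) - 2)/(2*u), still 0/0.
After 2 applications of L'Hôpital's rule the quotient is (4*e^(2*u))/(2); substituting u = 0 gives 2.

2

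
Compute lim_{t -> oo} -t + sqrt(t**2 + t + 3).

This has the form ∞ − ∞. Multiply and divide by the conjugate √(t^2 + t + 3) + t.
That gives (t + 3) / (√(t^2 + t + 3) + t).
Divide numerator and denominator by t: the limit is 1/(2·1) = 1/2.

1/2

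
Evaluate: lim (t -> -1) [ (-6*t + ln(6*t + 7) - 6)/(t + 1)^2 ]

Direct substitution gives 0/0.
Apply L'Hôpital: lim (-6 + 6/(6*t + 7))/(2*t + 2), still 0/0.
After 2 applications of L'Hôpital's rule the quotient is (-36/(6*t + 7)^2)/(2); substituting t = -1 gives -18.

-18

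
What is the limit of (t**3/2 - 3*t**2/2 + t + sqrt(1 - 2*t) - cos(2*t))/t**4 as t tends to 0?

Substitution gives 0/0 (the numerator vanishes to order 4).
Expand each term to order t^4: the coefficient of t^4 in −cos(2t) is -2/3 and in √(1 - 2t) is -5/8.
Lower-order terms cancel with the polynomial part, so the numerator is (-31/24)·t^4 + o(t^4), and the limit is (-31/24)/(1) = -31/24.

-31/24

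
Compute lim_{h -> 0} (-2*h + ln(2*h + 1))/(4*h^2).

Direct substitution gives 0/0.
Apply L'Hôpital: lim (-2 + 2/(2*h + 1))/(8*h), still 0/0.
After 2 applications of L'Hôpital's rule the quotient is (-4/(2*h + 1)^2)/(8); substituting h = 0 gives -1/2.

-1/2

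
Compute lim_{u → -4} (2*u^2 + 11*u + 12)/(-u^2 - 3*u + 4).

Direct substitution gives 0/0, so factor. Both numerator and denominator have (u + 4) as a factor.
After cancelling, the expression reduces to (2*u + 3)/(1 - u).
Substituting u = -4 gives -1.

-1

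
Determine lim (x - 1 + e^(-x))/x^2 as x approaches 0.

1/2

Direct substitution gives 0/0.
Apply L'Hôpital: lim (1 - e^(-x))/(2*x), still 0/0.
After 2 applications of L'Hôpital's rule the quotient is (e^(-x))/(2); substituting x = 0 gives 1/2.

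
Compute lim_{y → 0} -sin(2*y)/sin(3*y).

Substitution gives 0/0.
Divide numerator and denominator by y: sin(2y)/y → 2 and sin(3y)/y → 3, so the limit is -1·2/3 = -2/3.

-2/3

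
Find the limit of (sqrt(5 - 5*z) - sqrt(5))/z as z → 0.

A 0/0 form; rationalise with √(5 - 5z) + √5. This collapses the numerator to -5z, leaving -5/(√(5 - 5z) + √5) → -5/(2√5) = -√(5)/2.

-√(5)/2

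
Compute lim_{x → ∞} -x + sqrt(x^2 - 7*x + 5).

This has the form ∞ − ∞. Multiply and divide by the conjugate √(x^2 - 7*x + 5) + x.
That gives (-7x + 5) / (√(x^2 - 7*x + 5) + x).
Divide numerator and denominator by x: the limit is -7/(2·1) = -7/2.

-7/2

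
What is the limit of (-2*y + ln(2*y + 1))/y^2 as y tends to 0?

-2

Direct substitution gives 0/0.
Apply L'Hôpital: lim (-2 + 2/(2*y + 1))/(2*y), still 0/0.
After 2 applications of L'Hôpital's rule the quotient is (-4/(2*y + 1)^2)/(2); substituting y = 0 gives -2.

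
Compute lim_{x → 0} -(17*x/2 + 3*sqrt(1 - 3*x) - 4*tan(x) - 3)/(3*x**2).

9/8

Substitution gives 0/0 (the numerator vanishes to order 2).
Expand each term to order x^2: the coefficient of x^2 in 3·√(1 - 3x) is -27/8 and in -4·tan(x) is 0.
Lower-order terms cancel with the polynomial part, so the numerator is (-27/8)·x^2 + o(x^2), and the limit is (-27/8)/(-3) = 9/8.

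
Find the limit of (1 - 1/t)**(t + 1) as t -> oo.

Let L be the limit and take ln: ln L = lim (t + 1)·ln(1 - 1/t) = lim (t + 1)·(-1/t + O(1/t²)) = -1.
Hence L = e^(-1).

e^(-1)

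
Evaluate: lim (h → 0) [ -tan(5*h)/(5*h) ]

Substitution gives 0/0.
Since tan(u)/u → 1 as u → 0, tan(5h)/(5h) → 1 and the limit is 5/(-5) = -1.

-1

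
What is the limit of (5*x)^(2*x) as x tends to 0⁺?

Base → 0⁺ and exponent → 0⁺: a 0^0 form.
Take logs: 2x·ln(5x). This is 0·(−∞); rewriting as ln(5x)/(1/(2x)) and applying L'Hôpital gives 0.
Hence the limit is e^0 = 1.

1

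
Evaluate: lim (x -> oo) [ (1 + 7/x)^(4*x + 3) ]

Let L be the limit and take ln: ln L = lim (4x + 3)·ln(1 + 7/x) = lim (4x + 3)·(7/x + O(1/x²)) = 28.
Hence L = e^(28).

e^(28)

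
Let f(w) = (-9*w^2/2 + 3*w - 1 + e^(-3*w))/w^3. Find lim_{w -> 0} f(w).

-9/2

Direct substitution gives 0/0.
Apply L'Hôpital: lim (-9*w + 3 - 3*e^(-3*w))/(3*w^2), still 0/0.
Apply L'Hôpital: lim (-9 + 9*e^(-3*w))/(6*w), still 0/0.
After 3 applications of L'Hôpital's rule the quotient is (-27*e^(-3*w))/(6); substituting w = 0 gives -9/2.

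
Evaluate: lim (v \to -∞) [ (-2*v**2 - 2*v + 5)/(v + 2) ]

∞

The numerator has higher degree (2 > 1); the quotient behaves like (-2/(1))·v^1 for large |v|.
As v → −∞ this diverges to ∞.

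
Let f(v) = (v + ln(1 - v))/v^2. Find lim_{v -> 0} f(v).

Direct substitution gives 0/0.
Apply L'Hôpital: lim (1 - 1/(1 - v))/(2*v), still 0/0.
After 2 applications of L'Hôpital's rule the quotient is (-1/(1 - v)^2)/(2); substituting v = 0 gives -1/2.

-1/2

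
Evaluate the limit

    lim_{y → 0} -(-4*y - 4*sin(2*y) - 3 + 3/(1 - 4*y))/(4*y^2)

-12

Substitution gives 0/0; apply L'Hôpital's rule 2 times.
After differentiating numerator and denominator 2 times the quotient is (16*sin(2*y) - 96/(4*y - 1)^3)/(-8); at y = 0 this is -12.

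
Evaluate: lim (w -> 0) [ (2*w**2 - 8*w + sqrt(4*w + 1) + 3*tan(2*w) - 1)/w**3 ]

Substitution gives 0/0; apply L'Hôpital's rule 3 times.
After differentiating numerator and denominator 3 times the quotient is (144*tan(2*w)^2/cos(2*w)^2 + 48/cos(2*w)^2 + 24/(4*w + 1)^(5/2))/(6); at w = 0 this is 12.

12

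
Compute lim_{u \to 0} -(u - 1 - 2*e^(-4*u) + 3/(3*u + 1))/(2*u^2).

-11/2

Substitution gives 0/0; apply L'Hôpital's rule 2 times.
After differentiating numerator and denominator 2 times the quotient is (-32*e^(-4*u) + 54/(3*u + 1)^3)/(-4); at u = 0 this is -11/2.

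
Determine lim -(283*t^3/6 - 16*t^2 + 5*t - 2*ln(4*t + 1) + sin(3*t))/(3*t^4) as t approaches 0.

-128/3

Substitution gives 0/0; apply L'Hôpital's rule 4 times.
After differentiating numerator and denominator 4 times the quotient is (81*sin(3*t) + 3072/(4*t + 1)^4)/(-72); at t = 0 this is -128/3.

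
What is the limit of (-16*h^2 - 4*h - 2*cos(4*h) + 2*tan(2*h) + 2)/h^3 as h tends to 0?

16/3

Substitution gives 0/0 (the numerator vanishes to order 3).
Expand each term to order h^3: the coefficient of h^3 in -2·cos(4h) is 0 and in 2·tan(2h) is 16/3.
Lower-order terms cancel with the polynomial part, so the numerator is (16/3)·h^3 + o(h^3), and the limit is (16/3)/(1) = 16/3.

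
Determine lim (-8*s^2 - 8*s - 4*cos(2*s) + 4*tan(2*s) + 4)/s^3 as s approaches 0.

32/3

Substitution gives 0/0 (the numerator vanishes to order 3).
Expand each term to order s^3: the coefficient of s^3 in -4·cos(2s) is 0 and in 4·tan(2s) is 32/3.
Lower-order terms cancel with the polynomial part, so the numerator is (32/3)·s^3 + o(s^3), and the limit is (32/3)/(1) = 32/3.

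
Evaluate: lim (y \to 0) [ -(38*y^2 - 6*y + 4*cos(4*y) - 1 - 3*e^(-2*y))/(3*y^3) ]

Substitution gives 0/0; apply L'Hôpital's rule 3 times.
After differentiating numerator and denominator 3 times the quotient is (256*sin(4*y) + 24*e^(-2*y))/(-18); at y = 0 this is -4/3.

-4/3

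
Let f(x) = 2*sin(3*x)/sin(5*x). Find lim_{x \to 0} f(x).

Substitution gives 0/0.
Divide numerator and denominator by x: sin(3x)/x → 3 and sin(5x)/x → 5, so the limit is 2·3/5 = 6/5.

6/5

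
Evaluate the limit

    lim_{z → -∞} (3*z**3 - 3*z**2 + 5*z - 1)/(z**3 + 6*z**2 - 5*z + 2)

3

Numerator and denominator both have degree 3.
Dividing every term by z^3, all lower-order terms vanish and the limit is the ratio of leading coefficients, 3/(1) = 3.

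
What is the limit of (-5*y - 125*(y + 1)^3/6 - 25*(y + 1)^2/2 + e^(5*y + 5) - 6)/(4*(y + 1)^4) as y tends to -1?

625/96

Direct substitution gives 0/0.
Apply L'Hôpital: lim (-25*y - 125*(y + 1)^2/2 + 5*e^(5*y + 5) - 30)/(16*(y + 1)^3), still 0/0.
Apply L'Hôpital: lim (-125*y + 25*e^(5*y + 5) - 150)/(48*(y + 1)^2), still 0/0.
Apply L'Hôpital: lim (125*e^(5*y + 5) - 125)/(96*y + 96), still 0/0.
After 4 applications of L'Hôpital's rule the quotient is (625*e^(5*y + 5))/(96); substituting y = -1 gives 625/96.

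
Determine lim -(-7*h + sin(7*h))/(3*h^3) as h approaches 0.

Direct substitution gives 0/0.
Apply L'Hôpital: lim (7*cos(7*h) - 7)/(-9*h^2), still 0/0.
Apply L'Hôpital: lim (-49*sin(7*h))/(-18*h), still 0/0.
After 3 applications of L'Hôpital's rule the quotient is (-343*cos(7*h))/(-18); substituting h = 0 gives 343/18.

343/18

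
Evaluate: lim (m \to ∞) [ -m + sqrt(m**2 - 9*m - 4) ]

-9/2

An ∞ − ∞ form. Rationalising with the conjugate, the difference becomes (-9m - 4) / (√(m^2 - 9*m - 4) + m).
For large m the denominator behaves like 2·m, so the quotient tends to -9/2 = -9/2.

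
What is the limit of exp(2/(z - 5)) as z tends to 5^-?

As z → 5⁻, 2/(z - 5) → −∞, so e^(2/(z - 5)) → 0.

0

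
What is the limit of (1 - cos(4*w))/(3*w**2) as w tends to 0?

Substitution gives 0/0.
Use (1 − cos u)/u² → 1/2 with u = 4w: the limit is 4²/(2·3) = 8/3.

8/3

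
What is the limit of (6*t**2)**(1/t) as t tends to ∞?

Base → ∞ and exponent → 0: an ∞^0 form.
Take logs: (1/t)·ln(6·t^2) = (ln 6 + 2·ln t)/t → 0.
So the limit is e^0 = 1.

1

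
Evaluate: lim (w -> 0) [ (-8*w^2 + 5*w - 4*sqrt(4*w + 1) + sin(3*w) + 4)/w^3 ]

Substitution gives 0/0; apply L'Hôpital's rule 3 times.
After differentiating numerator and denominator 3 times the quotient is (-27*cos(3*w) - 96/(4*w + 1)^(5/2))/(6); at w = 0 this is -41/2.

-41/2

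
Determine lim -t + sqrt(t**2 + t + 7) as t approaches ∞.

1/2

This has the form ∞ − ∞. Multiply and divide by the conjugate √(t^2 + t + 7) + t.
That gives (t + 7) / (√(t^2 + t + 7) + t).
Divide numerator and denominator by t: the limit is 1/(2·1) = 1/2.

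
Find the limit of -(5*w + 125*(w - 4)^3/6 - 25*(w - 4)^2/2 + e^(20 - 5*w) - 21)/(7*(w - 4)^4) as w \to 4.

-625/168

Direct substitution gives 0/0.
Apply L'Hôpital: lim (-25*w + 125*(w - 4)^2/2 - 5*e^(20 - 5*w) + 105)/(-28*(w - 4)^3), still 0/0.
Apply L'Hôpital: lim (125*w + 25*e^(20 - 5*w) - 525)/(-84*(w - 4)^2), still 0/0.
Apply L'Hôpital: lim (125 - 125*e^(20 - 5*w))/(672 - 168*w), still 0/0.
After 4 applications of L'Hôpital's rule the quotient is (625*e^(20 - 5*w))/(-168); substituting w = 4 gives -625/168.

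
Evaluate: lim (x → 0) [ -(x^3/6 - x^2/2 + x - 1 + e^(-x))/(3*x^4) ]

Direct substitution gives 0/0.
Apply L'Hôpital: lim (x^2/2 - x + 1 - e^(-x))/(-12*x^3), still 0/0.
Apply L'Hôpital: lim (x - 1 + e^(-x))/(-36*x^2), still 0/0.
Apply L'Hôpital: lim (1 - e^(-x))/(-72*x), still 0/0.
After 4 applications of L'Hôpital's rule the quotient is (e^(-x))/(-72); substituting x = 0 gives -1/72.

-1/72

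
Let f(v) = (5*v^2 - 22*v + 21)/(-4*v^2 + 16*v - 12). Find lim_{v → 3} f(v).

Direct substitution gives 0/0, so factor. Both numerator and denominator have (v - 3) as a factor.
After cancelling, the expression reduces to (5*v - 7)/(4 - 4*v).
Substituting v = 3 gives -1.

-1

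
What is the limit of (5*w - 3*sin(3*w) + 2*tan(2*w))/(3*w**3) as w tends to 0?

Substitution gives 0/0; apply L'Hôpital's rule 3 times.
After differentiating numerator and denominator 3 times the quotient is (81*cos(3*w) + 96*tan(2*w)^4 + 128*tan(2*w)^2 + 32)/(18); at w = 0 this is 113/18.

113/18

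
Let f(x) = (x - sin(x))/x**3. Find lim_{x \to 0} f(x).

Direct substitution gives 0/0.
Apply L'Hôpital: lim (1 - cos(x))/(3*x^2), still 0/0.
Apply L'Hôpital: lim (sin(x))/(6*x), still 0/0.
After 3 applications of L'Hôpital's rule the quotient is (cos(x))/(6); substituting x = 0 gives 1/6.

1/6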